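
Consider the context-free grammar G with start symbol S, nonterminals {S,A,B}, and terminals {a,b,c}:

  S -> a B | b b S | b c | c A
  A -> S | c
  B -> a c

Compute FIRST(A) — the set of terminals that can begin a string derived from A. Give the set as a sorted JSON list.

FIRST iteration:
pass 1:
  A via A→c: +{c}
  B via B→a c: +{a}
  S via S→a B: +{a}
  S via S→b b S: +{b}
  S via S→c A: +{c}
  FIRST(S)={a,b,c}  FIRST(A)={c}  FIRST(B)={a}
pass 2:
  A via A→S: +{a,b}
  FIRST(S)={a,b,c}  FIRST(A)={a,b,c}  FIRST(B)={a}
pass 3: (no change)
  FIRST(S)={a,b,c}  FIRST(A)={a,b,c}  FIRST(B)={a}

FIRST(A) = ["a", "b", "c"]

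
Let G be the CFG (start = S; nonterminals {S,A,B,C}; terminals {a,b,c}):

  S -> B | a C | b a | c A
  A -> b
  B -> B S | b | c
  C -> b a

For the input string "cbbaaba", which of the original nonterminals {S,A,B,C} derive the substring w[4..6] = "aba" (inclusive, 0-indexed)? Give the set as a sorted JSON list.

CNF form of G:
  S -> B S | T0 T1 | T1 C | T2 A | b | c
  A -> b
  B -> B S | b | c
  C -> T0 T1
  T0 -> b
  T1 -> a
  T2 -> c

Fill CYK table bottom-up, restricted to cells inside w[4..6]:
  cell(4,4) a: {T1}  orig:{}
  cell(5,5) b: {A,B,S,T0}  orig:{A,B,S}
  cell(6,6) a: {T1}  orig:{}
  cell(4,5) ab: ∅
  cell(5,6) ba: {C,S}
  cell(4,6) aba: {S}

Original NTs in T[4,6] deriving "aba": ["S"]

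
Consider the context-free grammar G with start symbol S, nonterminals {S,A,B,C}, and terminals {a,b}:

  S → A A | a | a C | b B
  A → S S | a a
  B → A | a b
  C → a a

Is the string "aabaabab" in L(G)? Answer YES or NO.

Convert to CNF:
  S -> A A | T0 C | T1 B | a
  A -> S S | T0 T0
  B -> S S | T0 T0 | T0 T1
  C -> T0 T0
  T0 -> a
  T1 -> b

CYK fill:
  cell(0,0) a: {S,T0}  orig:{S}
  cell(1,1) a: {S,T0}  orig:{S}
  cell(2,2) b: {T1}  orig:{}
  cell(3,3) a: {S,T0}  orig:{S}
  cell(4,4) a: {S,T0}  orig:{S}
  cell(5,5) b: {T1}  orig:{}
  cell(6,6) a: {S,T0}  orig:{S}
  cell(7,7) b: {T1}  orig:{}
  cell(0,1) aa: {A,B,C}
  cell(1,2) ab: {B}
  cell(2,3) ba: ∅
  cell(3,4) aa: {A,B,C}
  cell(4,5) ab: {B}
  cell(5,6) ba: ∅
  cell(6,7) ab: {B}
  cell(0,2) aab: ∅
  cell(1,3) aba: ∅
  cell(2,4) baa: {S}
  cell(3,5) aab: ∅
  cell(4,6) aba: ∅
  cell(5,7) bab: {S}
  cell(0,3) aaba: ∅
  cell(1,4) abaa: {A,B}
  cell(2,5) baab: ∅
  cell(3,6) aaba: ∅
  cell(4,7) abab: {A,B}
  cell(0,4) aabaa: ∅
  cell(1,5) abaab: ∅
  cell(2,6) baaba: ∅
  cell(3,7) aabab: ∅
  cell(0,5) aabaab: ∅
  cell(1,6) abaaba: ∅
  cell(2,7) baabab: {A,B}
  cell(0,6) aabaaba: ∅
  cell(1,7) abaabab: ∅
  cell(0,7) aabaabab: {S}

S ∈ T[0,7] ⇒ YES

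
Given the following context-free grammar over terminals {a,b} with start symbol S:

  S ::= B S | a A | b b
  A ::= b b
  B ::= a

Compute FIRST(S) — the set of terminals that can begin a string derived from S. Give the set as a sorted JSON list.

FIRST iteration:
[1]
  A via A→b b: +{b}
  B via B→a: +{a}
  S via S→B S: +{a}
  S via S→b b: +{b}
  FIRST[S]={a,b}  FIRST[A]={b}  FIRST[B]={a}
[2] (stable)
  FIRST[S]={a,b}  FIRST[A]={b}  FIRST[B]={a}

FIRST(S) = ["a", "b"]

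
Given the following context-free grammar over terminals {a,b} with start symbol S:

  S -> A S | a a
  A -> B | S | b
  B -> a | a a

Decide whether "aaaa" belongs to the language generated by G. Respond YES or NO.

Convert to CNF:
  S -> A S | T0 T0
  A -> A S | T0 T0 | a | b
  B -> T0 T0 | a
  T0 -> a

Fill CYK table bottom-up:
  cell(0,0) a: {A,B,T0}  orig:{A,B}
  cell(1,1) a: {A,B,T0}  orig:{A,B}
  cell(2,2) a: {A,B,T0}  orig:{A,B}
  cell(3,3) a: {A,B,T0}  orig:{A,B}
  cell(0,1) aa: {A,B,S}
  cell(1,2) aa: {A,B,S}
  cell(2,3) aa: {A,B,S}
  cell(0,2) aaa: {A,S}
  cell(1,3) aaa: {A,S}
  cell(0,3) aaaa: {A,S}

S ∈ T[0,3] ⇒ YES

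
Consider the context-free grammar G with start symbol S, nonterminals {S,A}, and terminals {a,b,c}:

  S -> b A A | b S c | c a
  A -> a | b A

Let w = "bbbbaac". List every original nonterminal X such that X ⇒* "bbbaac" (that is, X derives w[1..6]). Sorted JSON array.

CNF form of G:
  S -> T0 X3 | T0 X4 | T1 T2
  A -> T0 A | a
  T0 -> b
  T1 -> c
  T2 -> a
  X3 -> A A
  X4 -> S T1

CYK table (by increasing span), restricted to cells inside w[1..6]:
  cell(1,1) b: {T0}  orig:{}
  cell(2,2) b: {T0}  orig:{}
  cell(3,3) b: {T0}  orig:{}
  cell(4,4) a: {A,T2}  orig:{A}
  cell(5,5) a: {A,T2}  orig:{A}
  cell(6,6) c: {T1}  orig:{}
  cell(1,2) bb: ∅
  cell(2,3) bb: ∅
  cell(3,4) ba: {A}
  cell(4,5) aa: {X3}  orig:{}
  cell(5,6) ac: ∅
  cell(1,3) bbb: ∅
  cell(2,4) bba: {A}
  cell(3,5) baa: {S,X3}  orig:{S}
  cell(4,6) aac: ∅
  cell(1,4) bbba: {A}
  cell(2,5) bbaa: {S,X3}  orig:{S}
  cell(3,6) baac: {X4}  orig:{}
  cell(1,5) bbbaa: {S,X3}  orig:{S}
  cell(2,6) bbaac: {S,X4}  orig:{S}
  cell(1,6) bbbaac: {S,X4}  orig:{S}

Original NTs in T[1,6] deriving "bbbaac": ["S"]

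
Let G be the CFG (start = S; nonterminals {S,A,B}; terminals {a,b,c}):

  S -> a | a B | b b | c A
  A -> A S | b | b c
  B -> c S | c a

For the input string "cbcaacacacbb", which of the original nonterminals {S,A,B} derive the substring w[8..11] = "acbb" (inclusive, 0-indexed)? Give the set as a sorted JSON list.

Convert to CNF:
  S -> T0 T0 | T1 A | T2 B | a
  A -> A S | T0 T1 | b
  B -> T1 S | T1 T2
  T0 -> b
  T1 -> c
  T2 -> a

CYK table (by increasing span) — only the sub-triangle for w[8..11]:
  T[8,8] 'a' = {S,T2}  orig:{S}
  T[9,9] 'c' = {T1}  orig:{}
  T[10,10] 'b' = {A,T0}  orig:{A}
  T[11,11] 'b' = {A,T0}  orig:{A}
  T[8,9] 'ac' = ∅
  T[9,10] 'cb' = {S}
  T[10,11] 'bb' = {S}
  T[8,10] 'acb' = ∅
  T[9,11] 'cbb' = {B}
  T[8,11] 'acbb' = {S}

Original NTs in T[8,11] deriving "acbb": ["S"]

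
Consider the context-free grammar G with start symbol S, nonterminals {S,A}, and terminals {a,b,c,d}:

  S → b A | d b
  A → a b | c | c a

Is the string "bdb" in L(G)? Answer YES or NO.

CNF form of G:
  S -> T1 A | T3 T1
  A -> T0 T1 | T2 T0 | c
  T0 -> a
  T1 -> b
  T2 -> c
  T3 -> d

CYK fill:
  [0..0]={T1}  "b"  orig:{}
  [1..1]={T3}  "d"  orig:{}
  [2..2]={T1}  "b"  orig:{}
  [0..1]=∅  "bd"
  [1..2]={S}  "db"
  [0..2]=∅  "bdb"

S ∉ T[0,2] ⇒ NO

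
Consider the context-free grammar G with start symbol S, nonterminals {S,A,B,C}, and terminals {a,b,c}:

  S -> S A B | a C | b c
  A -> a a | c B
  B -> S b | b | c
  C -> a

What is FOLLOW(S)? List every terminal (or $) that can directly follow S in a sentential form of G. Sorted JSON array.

Compute FIRST by fixpoint:
iter 1:
  A via A→a a: +{a}
  A via A→c B: +{c}
  B via B→b: +{b}
  B via B→c: +{c}
  C via C→a: +{a}
  S via S→a C: +{a}
  S via S→b c: +{b}
  S: {a,b}  A: {a,c}  B: {b,c}  C: {a}
iter 2:
  B via B→S b: +{a}
  S: {a,b}  A: {a,c}  B: {a,b,c}  C: {a}
iter 3: (stable)
  S: {a,b}  A: {a,c}  B: {a,b,c}  C: {a}

FOLLOW sets:
seed FOLLOW(S) with $
pass 1:
  B→S b: FOLLOW(S) ⊇ FIRST(b) = {b}; new: +{b}
  S→S A B: FOLLOW(S) ⊇ FIRST(A) = {a,c}; new: +{a,c}
  S→S A B: FOLLOW(A) ⊇ FIRST(B) = {a,b,c}; new: +{a,b,c}
  S→S A B: FOLLOW(B) ⊇ FOLLOW(S) ⊇ {$,a,b,c}; new: +{$,a,b,c}
  S→a C: FOLLOW(C) ⊇ FOLLOW(S) ⊇ {$,a,b,c}; new: +{$,a,b,c}
  FOLLOW[S]={$,a,b,c}  FOLLOW[A]={a,b,c}  FOLLOW[B]={$,a,b,c}  FOLLOW[C]={$,a,b,c}
pass 2: done
  FOLLOW[S]={$,a,b,c}  FOLLOW[A]={a,b,c}  FOLLOW[B]={$,a,b,c}  FOLLOW[C]={$,a,b,c}

FOLLOW(S) = ["$", "a", "b", "c"]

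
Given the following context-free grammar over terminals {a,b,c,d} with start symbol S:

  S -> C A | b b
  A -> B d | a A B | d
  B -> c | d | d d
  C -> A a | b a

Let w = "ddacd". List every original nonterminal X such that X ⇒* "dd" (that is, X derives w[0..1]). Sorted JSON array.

CNF form of G:
  S -> C A | T2 T2
  A -> B T0 | T1 X3 | d
  B -> T0 T0 | c | d
  C -> A T1 | T2 T1
  T0 -> d
  T1 -> a
  T2 -> b
  X3 -> A B

CYK table (by increasing span) — only the sub-triangle for w[0..1]:
  cell(0,0) d: {A,B,T0}  orig:{A,B}
  cell(1,1) d: {A,B,T0}  orig:{A,B}
  cell(0,1) dd: {A,B,X3}  orig:{A,B}

Original NTs in T[0,1] deriving "dd": ["A", "B"]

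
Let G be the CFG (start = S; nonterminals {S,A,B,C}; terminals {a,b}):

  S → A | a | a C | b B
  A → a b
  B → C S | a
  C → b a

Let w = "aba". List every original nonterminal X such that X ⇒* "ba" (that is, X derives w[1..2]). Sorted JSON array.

CNF form of G:
  S -> T0 C | T0 T1 | T1 B | a
  A -> T0 T1
  B -> C S | a
  C -> T1 T0
  T0 -> a
  T1 -> b

CYK fill (cells [i..j] with 1 ≤ i ≤ j ≤ 2 only):
  [1..1]={T1}  "b"  orig:{}
  [2..2]={B,S,T0}  "a"  orig:{B,S}
  [1..2]={C,S}  "ba"

Original NTs in T[1,2] deriving "ba": ["C", "S"]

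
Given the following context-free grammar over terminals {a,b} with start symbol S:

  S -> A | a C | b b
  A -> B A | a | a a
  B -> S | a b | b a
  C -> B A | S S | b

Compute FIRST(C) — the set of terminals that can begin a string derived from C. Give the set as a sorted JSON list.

FIRST sets, iterate to fixpoint:
[1]
  A via A→a: +{a}
  B via B→a b: +{a}
  B via B→b a: +{b}
  C via C→B A: +{a,b}
  S via S→A: +{a}
  S via S→b b: +{b}
  FIRST(S)={a,b}  FIRST(A)={a}  FIRST(B)={a,b}  FIRST(C)={a,b}
[2]
  A via A→B A: +{b}
  FIRST(S)={a,b}  FIRST(A)={a,b}  FIRST(B)={a,b}  FIRST(C)={a,b}
[3] done
  FIRST(S)={a,b}  FIRST(A)={a,b}  FIRST(B)={a,b}  FIRST(C)={a,b}

FIRST(C) = ["a", "b"]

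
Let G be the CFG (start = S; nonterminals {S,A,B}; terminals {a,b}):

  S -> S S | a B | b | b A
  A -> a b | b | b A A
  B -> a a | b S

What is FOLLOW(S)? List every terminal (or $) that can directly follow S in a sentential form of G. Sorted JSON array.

FIRST iteration:
pass 1:
  A via A→a b: +{a}
  A via A→b: +{b}
  B via B→a a: +{a}
  B via B→b S: +{b}
  S via S→a B: +{a}
  S via S→b: +{b}
  FIRST(S)={a,b}  FIRST(A)={a,b}  FIRST(B)={a,b}
pass 2: (no change)
  FIRST(S)={a,b}  FIRST(A)={a,b}  FIRST(B)={a,b}

FOLLOW iteration:
seed FOLLOW(S) with $
round 1:
  A→b A A: FOLLOW(A) ⊇ FIRST(A) = {a,b}; new: +{a,b}
  S→S S: FOLLOW(S) ⊇ FIRST(S) = {a,b}; new: +{a,b}
  S→a B: FOLLOW(B) ⊇ FOLLOW(S) ⊇ {$,a,b}; new: +{$,a,b}
  S→b A: FOLLOW(A) ⊇ FOLLOW(S) ⊇ {$,a,b}; new: +{$}
  S: {$,a,b}  A: {$,a,b}  B: {$,a,b}
round 2: (no change)
  S: {$,a,b}  A: {$,a,b}  B: {$,a,b}

FOLLOW(S) = ["$", "a", "b"]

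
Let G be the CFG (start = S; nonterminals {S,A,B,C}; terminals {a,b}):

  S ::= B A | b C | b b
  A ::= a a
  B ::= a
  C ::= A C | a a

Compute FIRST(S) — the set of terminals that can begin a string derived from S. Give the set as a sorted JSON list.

FIRST sets, iterate to fixpoint:
pass 1:
  A via A→a a: +{a}
  B via B→a: +{a}
  C via C→A C: +{a}
  S via S→B A: +{a}
  S via S→b C: +{b}
  S: {a,b}  A: {a}  B: {a}  C: {a}
pass 2: (stable)
  S: {a,b}  A: {a}  B: {a}  C: {a}

FIRST(S) = ["a", "b"]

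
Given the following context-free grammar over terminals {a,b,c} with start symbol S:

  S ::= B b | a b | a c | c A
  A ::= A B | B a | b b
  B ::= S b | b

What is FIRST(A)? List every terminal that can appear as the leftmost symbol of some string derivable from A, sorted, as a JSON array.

FIRST iteration:
pass 1:
  A via A→b b: +{b}
  B via B→b: +{b}
  S via S→B b: +{b}
  S via S→a b: +{a}
  S via S→c A: +{c}
  FIRST[S]={a,b,c}  FIRST[A]={b}  FIRST[B]={b}
pass 2:
  B via B→S b: +{a,c}
  FIRST[S]={a,b,c}  FIRST[A]={b}  FIRST[B]={a,b,c}
pass 3:
  A via A→B a: +{a,c}
  FIRST[S]={a,b,c}  FIRST[A]={a,b,c}  FIRST[B]={a,b,c}
pass 4: (stable)
  FIRST[S]={a,b,c}  FIRST[A]={a,b,c}  FIRST[B]={a,b,c}

FIRST(A) = ["a", "b", "c"]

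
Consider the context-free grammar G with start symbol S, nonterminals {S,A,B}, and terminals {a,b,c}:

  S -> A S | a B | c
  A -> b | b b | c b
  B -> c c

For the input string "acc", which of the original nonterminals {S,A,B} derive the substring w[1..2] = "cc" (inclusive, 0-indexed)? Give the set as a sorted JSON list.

Convert to CNF:
  S -> A S | T2 B | c
  A -> T0 T0 | T1 T0 | b
  B -> T1 T1
  T0 -> b
  T1 -> c
  T2 -> a

CYK fill (cells [i..j] with 1 ≤ i ≤ j ≤ 2 only):
  T[1,1] 'c' = {S,T1}  orig:{S}
  T[2,2] 'c' = {S,T1}  orig:{S}
  T[1,2] 'cc' = {B}

Original NTs in T[1,2] deriving "cc": ["B"]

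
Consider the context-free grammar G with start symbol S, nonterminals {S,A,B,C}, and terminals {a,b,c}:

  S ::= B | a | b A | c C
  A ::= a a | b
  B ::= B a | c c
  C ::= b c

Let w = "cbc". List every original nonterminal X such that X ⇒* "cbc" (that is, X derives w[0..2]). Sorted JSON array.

Convert to CNF:
  S -> B T0 | T1 C | T1 T1 | T2 A | a
  A -> T0 T0 | b
  B -> B T0 | T1 T1
  C -> T2 T1
  T0 -> a
  T1 -> c
  T2 -> b

CYK fill — only the sub-triangle for w[0..2]:
  cell(0,0) c: {T1}  orig:{}
  cell(1,1) b: {A,T2}  orig:{A}
  cell(2,2) c: {T1}  orig:{}
  cell(0,1) cb: ∅
  cell(1,2) bc: {C}
  cell(0,2) cbc: {S}

Original NTs in T[0,2] deriving "cbc": ["S"]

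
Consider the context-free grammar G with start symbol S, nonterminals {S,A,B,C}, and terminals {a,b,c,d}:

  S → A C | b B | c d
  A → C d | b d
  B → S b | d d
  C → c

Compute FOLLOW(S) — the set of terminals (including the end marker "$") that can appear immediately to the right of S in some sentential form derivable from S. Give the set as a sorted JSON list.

Compute FIRST by fixpoint:
[1]
  A via A→b d: +{b}
  B via B→d d: +{d}
  C via C→c: +{c}
  S via S→A C: +{b}
  S via S→c d: +{c}
  S: {b,c}  A: {b}  B: {d}  C: {c}
[2]
  A via A→C d: +{c}
  B via B→S b: +{b,c}
  S: {b,c}  A: {b,c}  B: {b,c,d}  C: {c}
[3] (no change)
  S: {b,c}  A: {b,c}  B: {b,c,d}  C: {c}

FOLLOW sets:
initialize: $ ∈ FOLLOW(S)
[1]
  A→C d: FOLLOW(C) ⊇ FIRST(d) = {d}; new: +{d}
  B→S b: FOLLOW(S) ⊇ FIRST(b) = {b}; new: +{b}
  S→A C: FOLLOW(A) ⊇ FIRST(C) = {c}; new: +{c}
  S→A C: FOLLOW(C) ⊇ FOLLOW(S) ⊇ {$,b}; new: +{$,b}
  S→b B: FOLLOW(B) ⊇ FOLLOW(S) ⊇ {$,b}; new: +{$,b}
  FOLLOW(S)={$,b}  FOLLOW(A)={c}  FOLLOW(B)={$,b}  FOLLOW(C)={$,b,d}
[2] done
  FOLLOW(S)={$,b}  FOLLOW(A)={c}  FOLLOW(B)={$,b}  FOLLOW(C)={$,b,d}

FOLLOW(S) = ["$", "b"]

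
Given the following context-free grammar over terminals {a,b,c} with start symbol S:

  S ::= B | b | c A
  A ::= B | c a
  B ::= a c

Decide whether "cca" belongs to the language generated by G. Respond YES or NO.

Convert to CNF:
  S -> T0 T1 | T1 A | b
  A -> T0 T1 | T1 T0
  B -> T0 T1
  T0 -> a
  T1 -> c

CYK fill:
  T[0,0] 'c' = {T1}  orig:{}
  T[1,1] 'c' = {T1}  orig:{}
  T[2,2] 'a' = {T0}  orig:{}
  T[0,1] 'cc' = ∅
  T[1,2] 'ca' = {A}
  T[0,2] 'cca' = {S}

S ∈ T[0,2] ⇒ YES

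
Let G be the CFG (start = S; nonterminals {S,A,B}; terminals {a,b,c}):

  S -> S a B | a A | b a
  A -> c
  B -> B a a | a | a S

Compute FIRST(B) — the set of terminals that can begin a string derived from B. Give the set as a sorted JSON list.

Compute FIRST by fixpoint:
round 1:
  A via A→c: +{c}
  B via B→a: +{a}
  S via S→a A: +{a}
  S via S→b a: +{b}
  S: {a,b}  A: {c}  B: {a}
round 2: — fixpoint
  S: {a,b}  A: {c}  B: {a}

FIRST(B) = ["a"]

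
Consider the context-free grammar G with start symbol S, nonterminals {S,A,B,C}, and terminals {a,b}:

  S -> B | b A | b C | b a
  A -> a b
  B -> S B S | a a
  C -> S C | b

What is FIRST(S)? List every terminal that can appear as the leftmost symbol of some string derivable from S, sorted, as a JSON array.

Compute FIRST by fixpoint:
[1]
  A via A→a b: +{a}
  B via B→a a: +{a}
  C via C→b: +{b}
  S via S→B: +{a}
  S via S→b A: +{b}
  S: {a,b}  A: {a}  B: {a}  C: {b}
[2]
  B via B→S B S: +{b}
  C via C→S C: +{a}
  S: {a,b}  A: {a}  B: {a,b}  C: {a,b}
[3] (stable)
  S: {a,b}  A: {a}  B: {a,b}  C: {a,b}

FIRST(S) = ["a", "b"]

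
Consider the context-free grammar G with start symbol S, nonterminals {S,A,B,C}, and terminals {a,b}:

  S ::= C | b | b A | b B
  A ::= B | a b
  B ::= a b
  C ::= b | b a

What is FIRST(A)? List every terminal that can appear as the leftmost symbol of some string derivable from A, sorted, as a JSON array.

FIRST iteration:
round 1:
  A via A→a b: +{a}
  B via B→a b: +{a}
  C via C→b: +{b}
  S via S→C: +{b}
  FIRST[S]={b}  FIRST[A]={a}  FIRST[B]={a}  FIRST[C]={b}
round 2: (stable)
  FIRST[S]={b}  FIRST[A]={a}  FIRST[B]={a}  FIRST[C]={b}

FIRST(A) = ["a"]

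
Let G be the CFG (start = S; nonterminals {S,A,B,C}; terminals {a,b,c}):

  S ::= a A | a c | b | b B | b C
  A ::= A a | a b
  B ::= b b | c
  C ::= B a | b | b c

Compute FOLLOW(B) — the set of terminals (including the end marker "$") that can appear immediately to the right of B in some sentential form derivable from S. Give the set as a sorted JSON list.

Compute FIRST by fixpoint:
round 1:
  A via A→a b: +{a}
  B via B→b b: +{b}
  B via B→c: +{c}
  C via C→B a: +{b,c}
  S via S→a A: +{a}
  S via S→b: +{b}
  FIRST(S)={a,b}  FIRST(A)={a}  FIRST(B)={b,c}  FIRST(C)={b,c}
round 2: (no change)
  FIRST(S)={a,b}  FIRST(A)={a}  FIRST(B)={b,c}  FIRST(C)={b,c}

Compute FOLLOW by fixpoint:
initialize: $ ∈ FOLLOW(S)
[1]
  A→A a: FOLLOW(A) ⊇ FIRST(a) = {a}; new: +{a}
  C→B a: FOLLOW(B) ⊇ FIRST(a) = {a}; new: +{a}
  S→a A: FOLLOW(A) ⊇ FOLLOW(S) ⊇ {$}; new: +{$}
  S→b B: FOLLOW(B) ⊇ FOLLOW(S) ⊇ {$}; new: +{$}
  S→b C: FOLLOW(C) ⊇ FOLLOW(S) ⊇ {$}; new: +{$}
  S: {$}  A: {$,a}  B: {$,a}  C: {$}
[2] (no change)
  S: {$}  A: {$,a}  B: {$,a}  C: {$}

FOLLOW(B) = ["$", "a"]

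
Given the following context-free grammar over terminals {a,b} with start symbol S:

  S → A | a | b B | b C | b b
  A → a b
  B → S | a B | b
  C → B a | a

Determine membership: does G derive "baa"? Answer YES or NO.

CNF form of G:
  S -> T0 T1 | T1 B | T1 C | T1 T1 | a
  A -> T0 T1
  B -> T0 B | T0 T1 | T1 B | T1 C | T1 T1 | a | b
  C -> B T0 | a
  T0 -> a
  T1 -> b

CYK fill:
  T[0,0] 'b' = {B,T1}  orig:{B}
  T[1,1] 'a' = {B,C,S,T0}  orig:{B,C,S}
  T[2,2] 'a' = {B,C,S,T0}  orig:{B,C,S}
  T[0,1] 'ba' = {B,C,S}
  T[1,2] 'aa' = {B,C}
  T[0,2] 'baa' = {B,C,S}

S ∈ T[0,2] ⇒ YES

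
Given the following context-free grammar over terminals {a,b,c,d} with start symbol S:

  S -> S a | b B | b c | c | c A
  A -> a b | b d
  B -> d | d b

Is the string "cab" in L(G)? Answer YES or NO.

CNF form of G:
  S -> S T0 | T1 B | T1 T3 | T3 A | c
  A -> T0 T1 | T1 T2
  B -> T2 T1 | d
  T0 -> a
  T1 -> b
  T2 -> d
  T3 -> c

CYK fill:
  cell(0,0) c: {S,T3}  orig:{S}
  cell(1,1) a: {T0}  orig:{}
  cell(2,2) b: {T1}  orig:{}
  cell(0,1) ca: {S}
  cell(1,2) ab: {A}
  cell(0,2) cab: {S}

S ∈ T[0,2] ⇒ YES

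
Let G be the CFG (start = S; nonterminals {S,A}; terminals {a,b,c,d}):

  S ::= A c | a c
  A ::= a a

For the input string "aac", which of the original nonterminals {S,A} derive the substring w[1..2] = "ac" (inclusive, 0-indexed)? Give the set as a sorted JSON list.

Convert to CNF:
  S -> A T1 | T0 T1
  A -> T0 T0
  T0 -> a
  T1 -> c

Fill CYK table bottom-up (cells [i..j] with 1 ≤ i ≤ j ≤ 2 only):
  cell(1,1) a: {T0}  orig:{}
  cell(2,2) c: {T1}  orig:{}
  cell(1,2) ac: {S}

Original NTs in T[1,2] deriving "ac": ["S"]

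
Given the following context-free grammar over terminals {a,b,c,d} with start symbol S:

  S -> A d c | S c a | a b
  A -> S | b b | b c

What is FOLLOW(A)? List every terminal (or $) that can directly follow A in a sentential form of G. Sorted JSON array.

FIRST sets, iterate to fixpoint:
pass 1:
  A via A→b b: +{b}
  S via S→A d c: +{b}
  S via S→a b: +{a}
  S: {a,b}  A: {b}
pass 2:
  A via A→S: +{a}
  S: {a,b}  A: {a,b}
pass 3: done
  S: {a,b}  A: {a,b}

Compute FOLLOW by fixpoint:
FOLLOW(S) := {$}
round 1:
  S→A d c: FOLLOW(A) ⊇ FIRST(d) = {d}; new: +{d}
  S→S c a: FOLLOW(S) ⊇ FIRST(c) = {c}; new: +{c}
  FOLLOW(S)={$,c}  FOLLOW(A)={d}
round 2:
  A→S: FOLLOW(S) ⊇ FOLLOW(A) ⊇ {d}; new: +{d}
  FOLLOW(S)={$,c,d}  FOLLOW(A)={d}
round 3: (no change)
  FOLLOW(S)={$,c,d}  FOLLOW(A)={d}

FOLLOW(A) = ["d"]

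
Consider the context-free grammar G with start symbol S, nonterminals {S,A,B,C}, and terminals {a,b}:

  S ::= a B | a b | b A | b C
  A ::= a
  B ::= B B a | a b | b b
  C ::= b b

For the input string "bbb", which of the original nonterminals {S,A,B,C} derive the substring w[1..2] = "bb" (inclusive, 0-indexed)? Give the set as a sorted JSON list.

Convert to CNF:
  S -> T0 B | T0 T1 | T1 A | T1 C
  A -> a
  B -> B X2 | T0 T1 | T1 T1
  C -> T1 T1
  T0 -> a
  T1 -> b
  X2 -> B T0

CYK fill — only the sub-triangle for w[1..2]:
  T[1,1] 'b' = {T1}  orig:{}
  T[2,2] 'b' = {T1}  orig:{}
  T[1,2] 'bb' = {B,C}

Original NTs in T[1,2] deriving "bb": ["B", "C"]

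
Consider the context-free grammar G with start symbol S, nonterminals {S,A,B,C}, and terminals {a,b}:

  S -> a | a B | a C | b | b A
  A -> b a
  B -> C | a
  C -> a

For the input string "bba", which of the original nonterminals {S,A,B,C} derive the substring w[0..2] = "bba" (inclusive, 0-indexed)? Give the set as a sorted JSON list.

Convert to CNF:
  S -> T0 A | T1 B | T1 C | a | b
  A -> T0 T1
  B -> a
  C -> a
  T0 -> b
  T1 -> a

CYK table (by increasing span), restricted to cells inside w[0..2]:
  [0..0]={S,T0}  "b"  orig:{S}
  [1..1]={S,T0}  "b"  orig:{S}
  [2..2]={B,C,S,T1}  "a"  orig:{B,C,S}
  [0..1]=∅  "bb"
  [1..2]={A}  "ba"
  [0..2]={S}  "bba"

Original NTs in T[0,2] deriving "bba": ["S"]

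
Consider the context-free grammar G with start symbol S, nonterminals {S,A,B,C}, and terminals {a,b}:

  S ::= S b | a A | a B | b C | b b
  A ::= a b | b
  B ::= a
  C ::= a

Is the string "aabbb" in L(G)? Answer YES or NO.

Convert to CNF:
  S -> S T1 | T0 A | T0 B | T1 C | T1 T1
  A -> T0 T1 | b
  B -> a
  C -> a
  T0 -> a
  T1 -> b

CYK fill:
  [0..0]={B,C,T0}  "a"  orig:{B,C}
  [1..1]={B,C,T0}  "a"  orig:{B,C}
  [2..2]={A,T1}  "b"  orig:{A}
  [3..3]={A,T1}  "b"  orig:{A}
  [4..4]={A,T1}  "b"  orig:{A}
  [0..1]={S}  "aa"
  [1..2]={A,S}  "ab"
  [2..3]={S}  "bb"
  [3..4]={S}  "bb"
  [0..2]={S}  "aab"
  [1..3]={S}  "abb"
  [2..4]={S}  "bbb"
  [0..3]={S}  "aabb"
  [1..4]={S}  "abbb"
  [0..4]={S}  "aabbb"

S ∈ T[0,4] ⇒ YES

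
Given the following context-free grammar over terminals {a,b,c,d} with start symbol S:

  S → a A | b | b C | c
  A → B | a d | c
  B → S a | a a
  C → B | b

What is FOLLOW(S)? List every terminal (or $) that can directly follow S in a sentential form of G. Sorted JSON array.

FIRST iteration:
iter 1:
  A via A→a d: +{a}
  A via A→c: +{c}
  B via B→a a: +{a}
  C via C→B: +{a}
  C via C→b: +{b}
  S via S→a A: +{a}
  S via S→b: +{b}
  S via S→c: +{c}
  FIRST[S]={a,b,c}  FIRST[A]={a,c}  FIRST[B]={a}  FIRST[C]={a,b}
iter 2:
  B via B→S a: +{b,c}
  C via C→B: +{c}
  FIRST[S]={a,b,c}  FIRST[A]={a,c}  FIRST[B]={a,b,c}  FIRST[C]={a,b,c}
iter 3:
  A via A→B: +{b}
  FIRST[S]={a,b,c}  FIRST[A]={a,b,c}  FIRST[B]={a,b,c}  FIRST[C]={a,b,c}
iter 4: — fixpoint
  FIRST[S]={a,b,c}  FIRST[A]={a,b,c}  FIRST[B]={a,b,c}  FIRST[C]={a,b,c}

Compute FOLLOW by fixpoint:
seed FOLLOW(S) with $
[1]
  B→S a: FOLLOW(S) ⊇ FIRST(a) = {a}; new: +{a}
  S→a A: FOLLOW(A) ⊇ FOLLOW(S) ⊇ {$,a}; new: +{$,a}
  S→b C: FOLLOW(C) ⊇ FOLLOW(S) ⊇ {$,a}; new: +{$,a}
  S: {$,a}  A: {$,a}  B: {}  C: {$,a}
[2]
  A→B: FOLLOW(B) ⊇ FOLLOW(A) ⊇ {$,a}; new: +{$,a}
  S: {$,a}  A: {$,a}  B: {$,a}  C: {$,a}
[3] done
  S: {$,a}  A: {$,a}  B: {$,a}  C: {$,a}

FOLLOW(S) = ["$", "a"]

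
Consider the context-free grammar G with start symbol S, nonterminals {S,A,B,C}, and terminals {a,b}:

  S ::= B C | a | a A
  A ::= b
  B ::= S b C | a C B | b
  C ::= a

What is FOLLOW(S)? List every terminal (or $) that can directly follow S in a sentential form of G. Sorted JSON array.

FIRST iteration:
round 1:
  A via A→b: +{b}
  B via B→a C B: +{a}
  B via B→b: +{b}
  C via C→a: +{a}
  S via S→B C: +{a,b}
  S: {a,b}  A: {b}  B: {a,b}  C: {a}
round 2: (no change)
  S: {a,b}  A: {b}  B: {a,b}  C: {a}

FOLLOW iteration:
initialize: $ ∈ FOLLOW(S)
pass 1:
  B→S b C: FOLLOW(S) ⊇ FIRST(b) = {b}; new: +{b}
  B→a C B: FOLLOW(C) ⊇ FIRST(B) = {a,b}; new: +{a,b}
  S→B C: FOLLOW(B) ⊇ FIRST(C) = {a}; new: +{a}
  S→B C: FOLLOW(C) ⊇ FOLLOW(S) ⊇ {$,b}; new: +{$}
  S→a A: FOLLOW(A) ⊇ FOLLOW(S) ⊇ {$,b}; new: +{$,b}
  S: {$,b}  A: {$,b}  B: {a}  C: {$,a,b}
pass 2: done
  S: {$,b}  A: {$,b}  B: {a}  C: {$,a,b}

FOLLOW(S) = ["$", "b"]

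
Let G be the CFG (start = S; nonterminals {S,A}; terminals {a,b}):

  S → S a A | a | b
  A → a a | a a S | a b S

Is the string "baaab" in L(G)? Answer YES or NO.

CNF form of G:
  S -> S X4 | a | b
  A -> T0 T0 | T0 X2 | T0 X3
  T0 -> a
  T1 -> b
  X2 -> T0 S
  X3 -> T1 S
  X4 -> T0 A

CYK table (by increasing span):
  [0..0]={S,T1}  "b"  orig:{S}
  [1..1]={S,T0}  "a"  orig:{S}
  [2..2]={S,T0}  "a"  orig:{S}
  [3..3]={S,T0}  "a"  orig:{S}
  [4..4]={S,T1}  "b"  orig:{S}
  [0..1]={X3}  "ba"  orig:{}
  [1..2]={A,X2}  "aa"  orig:{A}
  [2..3]={A,X2}  "aa"  orig:{A}
  [3..4]={X2}  "ab"  orig:{}
  [0..2]=∅  "baa"
  [1..3]={A,X4}  "aaa"  orig:{A}
  [2..4]={A}  "aab"
  [0..3]={S}  "baaa"
  [1..4]={X4}  "aaab"  orig:{}
  [0..4]={S}  "baaab"

S ∈ T[0,4] ⇒ YES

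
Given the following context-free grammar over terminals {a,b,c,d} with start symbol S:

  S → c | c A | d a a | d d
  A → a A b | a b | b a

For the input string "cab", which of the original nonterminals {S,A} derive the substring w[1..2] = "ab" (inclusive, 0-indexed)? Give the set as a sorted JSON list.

CNF form of G:
  S -> T2 A | T3 T3 | T3 X5 | c
  A -> T0 T1 | T0 X4 | T1 T0
  T0 -> a
  T1 -> b
  T2 -> c
  T3 -> d
  X4 -> A T1
  X5 -> T0 T0

Fill CYK table bottom-up — only the sub-triangle for w[1..2]:
  cell(1,1) a: {T0}  orig:{}
  cell(2,2) b: {T1}  orig:{}
  cell(1,2) ab: {A}

Original NTs in T[1,2] deriving "ab": ["A"]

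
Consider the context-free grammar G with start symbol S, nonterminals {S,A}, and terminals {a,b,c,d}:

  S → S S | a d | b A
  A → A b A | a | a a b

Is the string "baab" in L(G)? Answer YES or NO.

Convert to CNF:
  S -> S S | T0 A | T1 T2
  A -> A X3 | T1 X4 | a
  T0 -> b
  T1 -> a
  T2 -> d
  X3 -> T0 A
  X4 -> T1 T0

CYK fill:
  [0..0]={T0}  "b"  orig:{}
  [1..1]={A,T1}  "a"  orig:{A}
  [2..2]={A,T1}  "a"  orig:{A}
  [3..3]={T0}  "b"  orig:{}
  [0..1]={S,X3}  "ba"  orig:{S}
  [1..2]=∅  "aa"
  [2..3]={X4}  "ab"  orig:{}
  [0..2]=∅  "baa"
  [1..3]={A}  "aab"
  [0..3]={S,X3}  "baab"  orig:{S}

S ∈ T[0,3] ⇒ YES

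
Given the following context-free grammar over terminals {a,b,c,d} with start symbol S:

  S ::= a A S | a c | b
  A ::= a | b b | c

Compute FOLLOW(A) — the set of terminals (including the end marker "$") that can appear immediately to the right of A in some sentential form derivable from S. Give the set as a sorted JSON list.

Compute FIRST by fixpoint:
round 1:
  A via A→a: +{a}
  A via A→b b: +{b}
  A via A→c: +{c}
  S via S→a A S: +{a}
  S via S→b: +{b}
  FIRST[S]={a,b}  FIRST[A]={a,b,c}
round 2: — fixpoint
  FIRST[S]={a,b}  FIRST[A]={a,b,c}

FOLLOW iteration:
FOLLOW(S) := {$}
iter 1:
  S→a A S: FOLLOW(A) ⊇ FIRST(S) = {a,b}; new: +{a,b}
  FOLLOW(S)={$}  FOLLOW(A)={a,b}
iter 2: (no change)
  FOLLOW(S)={$}  FOLLOW(A)={a,b}

FOLLOW(A) = ["a", "b"]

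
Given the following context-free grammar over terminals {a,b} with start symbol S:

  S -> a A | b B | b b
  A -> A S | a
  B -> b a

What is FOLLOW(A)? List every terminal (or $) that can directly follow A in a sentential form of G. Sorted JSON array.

FIRST sets, iterate to fixpoint:
round 1:
  A via A→a: +{a}
  B via B→b a: +{b}
  S via S→a A: +{a}
  S via S→b B: +{b}
  FIRST(S)={a,b}  FIRST(A)={a}  FIRST(B)={b}
round 2: done
  FIRST(S)={a,b}  FIRST(A)={a}  FIRST(B)={b}

FOLLOW iteration:
FOLLOW(S) := {$}
iter 1:
  A→A S: FOLLOW(A) ⊇ FIRST(S) = {a,b}; new: +{a,b}
  A→A S: FOLLOW(S) ⊇ FOLLOW(A) ⊇ {a,b}; new: +{a,b}
  S→a A: FOLLOW(A) ⊇ FOLLOW(S) ⊇ {$,a,b}; new: +{$}
  S→b B: FOLLOW(B) ⊇ FOLLOW(S) ⊇ {$,a,b}; new: +{$,a,b}
  S: {$,a,b}  A: {$,a,b}  B: {$,a,b}
iter 2: (no change)
  S: {$,a,b}  A: {$,a,b}  B: {$,a,b}

FOLLOW(A) = ["$", "a", "b"]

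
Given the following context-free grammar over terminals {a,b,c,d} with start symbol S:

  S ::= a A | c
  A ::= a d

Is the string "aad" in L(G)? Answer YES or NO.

CNF form of G:
  S -> T0 A | c
  A -> T0 T1
  T0 -> a
  T1 -> d

Fill CYK table bottom-up:
  cell(0,0) a: {T0}  orig:{}
  cell(1,1) a: {T0}  orig:{}
  cell(2,2) d: {T1}  orig:{}
  cell(0,1) aa: ∅
  cell(1,2) ad: {A}
  cell(0,2) aad: {S}

S ∈ T[0,2] ⇒ YES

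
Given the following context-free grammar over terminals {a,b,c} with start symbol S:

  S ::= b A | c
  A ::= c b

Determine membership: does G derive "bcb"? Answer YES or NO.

Convert to CNF:
  S -> T1 A | c
  A -> T0 T1
  T0 -> c
  T1 -> b

CYK fill:
  cell(0,0) b: {T1}  orig:{}
  cell(1,1) c: {S,T0}  orig:{S}
  cell(2,2) b: {T1}  orig:{}
  cell(0,1) bc: ∅
  cell(1,2) cb: {A}
  cell(0,2) bcb: {S}

S ∈ T[0,2] ⇒ YES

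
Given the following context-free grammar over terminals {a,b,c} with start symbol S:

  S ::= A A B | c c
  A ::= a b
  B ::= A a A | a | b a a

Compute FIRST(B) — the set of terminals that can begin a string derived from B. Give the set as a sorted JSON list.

FIRST iteration:
iter 1:
  A via A→a b: +{a}
  B via B→A a A: +{a}
  B via B→b a a: +{b}
  S via S→A A B: +{a}
  S via S→c c: +{c}
  FIRST[S]={a,c}  FIRST[A]={a}  FIRST[B]={a,b}
iter 2: (stable)
  FIRST[S]={a,c}  FIRST[A]={a}  FIRST[B]={a,b}

FIRST(B) = ["a", "b"]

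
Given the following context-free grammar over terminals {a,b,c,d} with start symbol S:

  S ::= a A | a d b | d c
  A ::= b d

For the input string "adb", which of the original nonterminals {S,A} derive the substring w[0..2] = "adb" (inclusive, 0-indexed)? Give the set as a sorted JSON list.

CNF form of G:
  S -> T1 T3 | T2 A | T2 X4
  A -> T0 T1
  T0 -> b
  T1 -> d
  T2 -> a
  T3 -> c
  X4 -> T1 T0

CYK table (by increasing span) — only the sub-triangle for w[0..2]:
  [0..0]={T2}  "a"  orig:{}
  [1..1]={T1}  "d"  orig:{}
  [2..2]={T0}  "b"  orig:{}
  [0..1]=∅  "ad"
  [1..2]={X4}  "db"  orig:{}
  [0..2]={S}  "adb"

Original NTs in T[0,2] deriving "adb": ["S"]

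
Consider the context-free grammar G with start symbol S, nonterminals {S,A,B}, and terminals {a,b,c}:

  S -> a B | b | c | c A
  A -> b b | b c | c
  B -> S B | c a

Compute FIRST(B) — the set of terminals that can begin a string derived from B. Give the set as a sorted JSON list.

FIRST sets, iterate to fixpoint:
round 1:
  A via A→b b: +{b}
  A via A→c: +{c}
  B via B→c a: +{c}
  S via S→a B: +{a}
  S via S→b: +{b}
  S via S→c: +{c}
  S: {a,b,c}  A: {b,c}  B: {c}
round 2:
  B via B→S B: +{a,b}
  S: {a,b,c}  A: {b,c}  B: {a,b,c}
round 3: done
  S: {a,b,c}  A: {b,c}  B: {a,b,c}

FIRST(B) = ["a", "b", "c"]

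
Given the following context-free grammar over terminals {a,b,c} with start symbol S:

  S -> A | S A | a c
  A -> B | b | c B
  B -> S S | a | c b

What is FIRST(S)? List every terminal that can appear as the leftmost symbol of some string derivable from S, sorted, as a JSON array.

Compute FIRST by fixpoint:
[1]
  A via A→b: +{b}
  A via A→c B: +{c}
  B via B→a: +{a}
  B via B→c b: +{c}
  S via S→A: +{b,c}
  S via S→a c: +{a}
  FIRST(S)={a,b,c}  FIRST(A)={b,c}  FIRST(B)={a,c}
[2]
  A via A→B: +{a}
  B via B→S S: +{b}
  FIRST(S)={a,b,c}  FIRST(A)={a,b,c}  FIRST(B)={a,b,c}
[3] done
  FIRST(S)={a,b,c}  FIRST(A)={a,b,c}  FIRST(B)={a,b,c}

FIRST(S) = ["a", "b", "c"]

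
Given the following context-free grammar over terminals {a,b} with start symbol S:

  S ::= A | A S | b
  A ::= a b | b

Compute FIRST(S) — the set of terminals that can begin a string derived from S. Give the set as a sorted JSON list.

FIRST sets, iterate to fixpoint:
[1]
  A via A→a b: +{a}
  A via A→b: +{b}
  S via S→A: +{a,b}
  FIRST(S)={a,b}  FIRST(A)={a,b}
[2] done
  FIRST(S)={a,b}  FIRST(A)={a,b}

FIRST(S) = ["a", "b"]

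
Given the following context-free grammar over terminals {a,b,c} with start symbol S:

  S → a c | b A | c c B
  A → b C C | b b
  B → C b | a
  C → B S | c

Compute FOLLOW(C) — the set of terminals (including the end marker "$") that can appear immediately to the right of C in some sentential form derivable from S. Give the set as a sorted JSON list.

Compute FIRST by fixpoint:
round 1:
  A via A→b C C: +{b}
  B via B→a: +{a}
  C via C→B S: +{a}
  C via C→c: +{c}
  S via S→a c: +{a}
  S via S→b A: +{b}
  S via S→c c B: +{c}
  FIRST[S]={a,b,c}  FIRST[A]={b}  FIRST[B]={a}  FIRST[C]={a,c}
round 2:
  B via B→C b: +{c}
  FIRST[S]={a,b,c}  FIRST[A]={b}  FIRST[B]={a,c}  FIRST[C]={a,c}
round 3: (no change)
  FIRST[S]={a,b,c}  FIRST[A]={b}  FIRST[B]={a,c}  FIRST[C]={a,c}

FOLLOW sets:
FOLLOW(S) := {$}
round 1:
  A→b C C: FOLLOW(C) ⊇ FIRST(C) = {a,c}; new: +{a,c}
  B→C b: FOLLOW(C) ⊇ FIRST(b) = {b}; new: +{b}
  C→B S: FOLLOW(B) ⊇ FIRST(S) = {a,b,c}; new: +{a,b,c}
  C→B S: FOLLOW(S) ⊇ FOLLOW(C) ⊇ {a,b,c}; new: +{a,b,c}
  S→b A: FOLLOW(A) ⊇ FOLLOW(S) ⊇ {$,a,b,c}; new: +{$,a,b,c}
  S→c c B: FOLLOW(B) ⊇ FOLLOW(S) ⊇ {$,a,b,c}; new: +{$}
  S: {$,a,b,c}  A: {$,a,b,c}  B: {$,a,b,c}  C: {a,b,c}
round 2:
  A→b C C: FOLLOW(C) ⊇ FOLLOW(A) ⊇ {$,a,b,c}; new: +{$}
  S: {$,a,b,c}  A: {$,a,b,c}  B: {$,a,b,c}  C: {$,a,b,c}
round 3: — fixpoint
  S: {$,a,b,c}  A: {$,a,b,c}  B: {$,a,b,c}  C: {$,a,b,c}

FOLLOW(C) = ["$", "a", "b", "c"]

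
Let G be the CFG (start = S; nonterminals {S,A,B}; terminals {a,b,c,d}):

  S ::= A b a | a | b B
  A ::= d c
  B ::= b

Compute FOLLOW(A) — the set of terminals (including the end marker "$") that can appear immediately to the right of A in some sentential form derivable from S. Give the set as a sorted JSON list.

FIRST iteration:
iter 1:
  A via A→d c: +{d}
  B via B→b: +{b}
  S via S→A b a: +{d}
  S via S→a: +{a}
  S via S→b B: +{b}
  S: {a,b,d}  A: {d}  B: {b}
iter 2: (no change)
  S: {a,b,d}  A: {d}  B: {b}

Compute FOLLOW by fixpoint:
FOLLOW(S) := {$}
pass 1:
  S→A b a: FOLLOW(A) ⊇ FIRST(b) = {b}; new: +{b}
  S→b B: FOLLOW(B) ⊇ FOLLOW(S) ⊇ {$}; new: +{$}
  FOLLOW(S)={$}  FOLLOW(A)={b}  FOLLOW(B)={$}
pass 2: (no change)
  FOLLOW(S)={$}  FOLLOW(A)={b}  FOLLOW(B)={$}

FOLLOW(A) = ["b"]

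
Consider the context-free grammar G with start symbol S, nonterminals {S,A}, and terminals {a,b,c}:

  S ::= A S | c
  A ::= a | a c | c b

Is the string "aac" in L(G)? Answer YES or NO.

Convert to CNF:
  S -> A S | c
  A -> T0 T1 | T1 T2 | a
  T0 -> a
  T1 -> c
  T2 -> b

CYK fill:
  T[0,0] 'a' = {A,T0}  orig:{A}
  T[1,1] 'a' = {A,T0}  orig:{A}
  T[2,2] 'c' = {S,T1}  orig:{S}
  T[0,1] 'aa' = ∅
  T[1,2] 'ac' = {A,S}
  T[0,2] 'aac' = {S}

S ∈ T[0,2] ⇒ YES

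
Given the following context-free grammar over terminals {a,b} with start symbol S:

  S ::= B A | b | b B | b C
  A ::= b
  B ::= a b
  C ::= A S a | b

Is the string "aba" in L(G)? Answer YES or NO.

Convert to CNF:
  S -> B A | T1 B | T1 C | b
  A -> b
  B -> T0 T1
  C -> A X2 | b
  T0 -> a
  T1 -> b
  X2 -> S T0

CYK table (by increasing span):
  [0..0]={T0}  "a"  orig:{}
  [1..1]={A,C,S,T1}  "b"  orig:{A,C,S}
  [2..2]={T0}  "a"  orig:{}
  [0..1]={B}  "ab"
  [1..2]={X2}  "ba"  orig:{}
  [0..2]=∅  "aba"

S ∉ T[0,2] ⇒ NO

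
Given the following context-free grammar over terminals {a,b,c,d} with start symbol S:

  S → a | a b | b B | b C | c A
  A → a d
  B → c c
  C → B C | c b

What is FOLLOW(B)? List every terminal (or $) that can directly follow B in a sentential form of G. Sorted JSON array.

Compute FIRST by fixpoint:
pass 1:
  A via A→a d: +{a}
  B via B→c c: +{c}
  C via C→B C: +{c}
  S via S→a: +{a}
  S via S→b B: +{b}
  S via S→c A: +{c}
  FIRST[S]={a,b,c}  FIRST[A]={a}  FIRST[B]={c}  FIRST[C]={c}
pass 2: done
  FIRST[S]={a,b,c}  FIRST[A]={a}  FIRST[B]={c}  FIRST[C]={c}

Compute FOLLOW by fixpoint:
FOLLOW(S) := {$}
[1]
  C→B C: FOLLOW(B) ⊇ FIRST(C) = {c}; new: +{c}
  S→b B: FOLLOW(B) ⊇ FOLLOW(S) ⊇ {$}; new: +{$}
  S→b C: FOLLOW(C) ⊇ FOLLOW(S) ⊇ {$}; new: +{$}
  S→c A: FOLLOW(A) ⊇ FOLLOW(S) ⊇ {$}; new: +{$}
  S: {$}  A: {$}  B: {$,c}  C: {$}
[2] — fixpoint
  S: {$}  A: {$}  B: {$,c}  C: {$}

FOLLOW(B) = ["$", "c"]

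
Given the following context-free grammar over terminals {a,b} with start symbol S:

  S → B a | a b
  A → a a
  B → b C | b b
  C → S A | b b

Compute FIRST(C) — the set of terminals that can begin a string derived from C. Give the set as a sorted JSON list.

FIRST sets, iterate to fixpoint:
[1]
  A via A→a a: +{a}
  B via B→b C: +{b}
  C via C→b b: +{b}
  S via S→B a: +{b}
  S via S→a b: +{a}
  S: {a,b}  A: {a}  B: {b}  C: {b}
[2]
  C via C→S A: +{a}
  S: {a,b}  A: {a}  B: {b}  C: {a,b}
[3] (no change)
  S: {a,b}  A: {a}  B: {b}  C: {a,b}

FIRST(C) = ["a", "b"]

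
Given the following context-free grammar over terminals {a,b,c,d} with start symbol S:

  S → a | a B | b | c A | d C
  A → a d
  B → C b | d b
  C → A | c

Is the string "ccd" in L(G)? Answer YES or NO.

CNF form of G:
  S -> T0 B | T1 C | T3 A | a | b
  A -> T0 T1
  B -> C T2 | T1 T2
  C -> T0 T1 | c
  T0 -> a
  T1 -> d
  T2 -> b
  T3 -> c

CYK fill:
  cell(0,0) c: {C,T3}  orig:{C}
  cell(1,1) c: {C,T3}  orig:{C}
  cell(2,2) d: {T1}  orig:{}
  cell(0,1) cc: ∅
  cell(1,2) cd: ∅
  cell(0,2) ccd: ∅

S ∉ T[0,2] ⇒ NO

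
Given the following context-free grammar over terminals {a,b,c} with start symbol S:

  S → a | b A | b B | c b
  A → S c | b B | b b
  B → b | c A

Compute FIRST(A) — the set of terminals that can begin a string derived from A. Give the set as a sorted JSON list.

FIRST iteration:
iter 1:
  A via A→b B: +{b}
  B via B→b: +{b}
  B via B→c A: +{c}
  S via S→a: +{a}
  S via S→b A: +{b}
  S via S→c b: +{c}
  S: {a,b,c}  A: {b}  B: {b,c}
iter 2:
  A via A→S c: +{a,c}
  S: {a,b,c}  A: {a,b,c}  B: {b,c}
iter 3: (no change)
  S: {a,b,c}  A: {a,b,c}  B: {b,c}

FIRST(A) = ["a", "b", "c"]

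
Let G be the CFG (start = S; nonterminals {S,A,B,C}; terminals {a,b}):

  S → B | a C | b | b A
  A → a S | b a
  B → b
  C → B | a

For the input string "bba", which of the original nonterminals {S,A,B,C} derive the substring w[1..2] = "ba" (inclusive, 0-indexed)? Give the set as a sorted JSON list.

Convert to CNF:
  S -> T0 C | T1 A | b
  A -> T0 S | T1 T0
  B -> b
  C -> a | b
  T0 -> a
  T1 -> b

CYK table (by increasing span) (cells [i..j] with 1 ≤ i ≤ j ≤ 2 only):
  [1..1]={B,C,S,T1}  "b"  orig:{B,C,S}
  [2..2]={C,T0}  "a"  orig:{C}
  [1..2]={A}  "ba"

Original NTs in T[1,2] deriving "ba": ["A"]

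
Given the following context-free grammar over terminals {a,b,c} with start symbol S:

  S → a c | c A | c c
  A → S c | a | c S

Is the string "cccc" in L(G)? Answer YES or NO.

Convert to CNF:
  S -> T0 A | T0 T0 | T1 T0
  A -> S T0 | T0 S | a
  T0 -> c
  T1 -> a

Fill CYK table bottom-up:
  cell(0,0) c: {T0}  orig:{}
  cell(1,1) c: {T0}  orig:{}
  cell(2,2) c: {T0}  orig:{}
  cell(3,3) c: {T0}  orig:{}
  cell(0,1) cc: {S}
  cell(1,2) cc: {S}
  cell(2,3) cc: {S}
  cell(0,2) ccc: {A}
  cell(1,3) ccc: {A}
  cell(0,3) cccc: {S}

S ∈ T[0,3] ⇒ YES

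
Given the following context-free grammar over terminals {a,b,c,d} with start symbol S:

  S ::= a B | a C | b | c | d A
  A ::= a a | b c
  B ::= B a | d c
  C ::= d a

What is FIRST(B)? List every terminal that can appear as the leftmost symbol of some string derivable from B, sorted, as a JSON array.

Compute FIRST by fixpoint:
pass 1:
  A via A→a a: +{a}
  A via A→b c: +{b}
  B via B→d c: +{d}
  C via C→d a: +{d}
  S via S→a B: +{a}
  S via S→b: +{b}
  S via S→c: +{c}
  S via S→d A: +{d}
  FIRST[S]={a,b,c,d}  FIRST[A]={a,b}  FIRST[B]={d}  FIRST[C]={d}
pass 2: done
  FIRST[S]={a,b,c,d}  FIRST[A]={a,b}  FIRST[B]={d}  FIRST[C]={d}

FIRST(B) = ["d"]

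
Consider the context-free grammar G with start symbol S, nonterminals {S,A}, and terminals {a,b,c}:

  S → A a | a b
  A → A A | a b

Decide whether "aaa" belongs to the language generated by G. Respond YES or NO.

CNF form of G:
  S -> A T0 | T0 T1
  A -> A A | T0 T1
  T0 -> a
  T1 -> b

Fill CYK table bottom-up:
  T[0,0] 'a' = {T0}  orig:{}
  T[1,1] 'a' = {T0}  orig:{}
  T[2,2] 'a' = {T0}  orig:{}
  T[0,1] 'aa' = ∅
  T[1,2] 'aa' = ∅
  T[0,2] 'aaa' = ∅

S ∉ T[0,2] ⇒ NO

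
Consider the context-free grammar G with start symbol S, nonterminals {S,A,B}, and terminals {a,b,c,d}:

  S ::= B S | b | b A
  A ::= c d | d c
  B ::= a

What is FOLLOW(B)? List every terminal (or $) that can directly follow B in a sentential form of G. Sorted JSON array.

FIRST iteration:
[1]
  A via A→c d: +{c}
  A via A→d c: +{d}
  B via B→a: +{a}
  S via S→B S: +{a}
  S via S→b: +{b}
  FIRST(S)={a,b}  FIRST(A)={c,d}  FIRST(B)={a}
[2] — fixpoint
  FIRST(S)={a,b}  FIRST(A)={c,d}  FIRST(B)={a}

FOLLOW sets:
seed FOLLOW(S) with $
round 1:
  S→B S: FOLLOW(B) ⊇ FIRST(S) = {a,b}; new: +{a,b}
  S→b A: FOLLOW(A) ⊇ FOLLOW(S) ⊇ {$}; new: +{$}
  S: {$}  A: {$}  B: {a,b}
round 2: done
  S: {$}  A: {$}  B: {a,b}

FOLLOW(B) = ["a", "b"]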